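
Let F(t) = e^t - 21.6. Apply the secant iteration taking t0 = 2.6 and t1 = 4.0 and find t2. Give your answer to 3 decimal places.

2.877

F(2.6) = -8.13626, F(4.0) = 32.99815
t2 = 4.00000 − 32.99815·(4.00000 − 2.60000) / (32.99815 − (-8.13626)) = 4.00000 − (46.19741)/(41.13441) = 2.87692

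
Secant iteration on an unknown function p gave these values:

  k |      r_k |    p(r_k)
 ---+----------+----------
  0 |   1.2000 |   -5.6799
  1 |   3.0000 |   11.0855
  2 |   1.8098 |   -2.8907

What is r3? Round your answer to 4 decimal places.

r3 = 1.8098 − (-2.8907)·(1.8098 − 3.0000) / (-2.8907 − 11.0855)
   = 1.8098 − (3.440511)/(-13.976200) = 2.055969

2.0560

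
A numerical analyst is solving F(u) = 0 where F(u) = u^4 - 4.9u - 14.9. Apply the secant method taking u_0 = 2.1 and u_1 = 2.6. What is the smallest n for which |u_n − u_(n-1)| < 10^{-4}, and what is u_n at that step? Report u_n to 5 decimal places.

F(2.1) = -5.7419000, F(2.6) = 18.0576000
u_2 = 2.6000000 − 18.0576000·(0.5000000)/(23.7995000) = 2.2206307;  |Δ| = 0.3793693
F(2.2206307) = -1.4643506
u_3 = 2.2206307 − (-1.4643506)·(-0.3793693)/(-19.5219506) = 2.2490874;  |Δ| = 0.0284567
F(2.2490874) = -0.3331789
u_4 = 2.2490874 − (-0.3331789)·(0.0284567)/(1.1311717) = 2.2574691;  |Δ| = 0.0083817
F(2.2574691) = 0.0093157
u_5 = 2.2574691 − 0.0093157·(0.0083817)/(0.3424946) = 2.2572411;  |Δ| = 0.0002280
F(2.2572411) = -0.0000567
u_6 = 2.2572411 − (-0.0000567)·(-0.0002280)/(-0.0093724) = 2.2572425;  |Δ| = 0.0000014
|u_6 − u_5| = 0.0000014 < 10^{-4}

n = 6, u_n = 2.25724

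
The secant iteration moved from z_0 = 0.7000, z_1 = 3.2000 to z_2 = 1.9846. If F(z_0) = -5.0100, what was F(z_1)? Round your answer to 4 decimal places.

4.7401

The secant line through (0.7000, -5.0100) and (3.2000, F(z_1)) crosses zero at z_2 = 1.9846.
So (0.7000, -5.0100), (3.2000, F(z_1)), (1.9846, 0) are collinear:
F(z_1) = -5.0100 · (3.2000 − 1.9846) / (0.7000 − 1.9846) = -5.0100 · (1.215400)/(-1.284600) = 4.740117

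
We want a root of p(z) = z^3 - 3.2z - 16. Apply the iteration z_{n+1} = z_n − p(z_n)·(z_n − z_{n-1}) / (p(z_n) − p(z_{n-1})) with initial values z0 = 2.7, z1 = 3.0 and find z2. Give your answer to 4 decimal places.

p(2.7) = -4.957000, p(3.0) = 1.400000
z2 = 3.000000 − 1.400000·(3.000000 − 2.700000) / (1.400000 − (-4.957000)) = 3.000000 − (0.420000)/(6.357000) = 2.933931

2.9339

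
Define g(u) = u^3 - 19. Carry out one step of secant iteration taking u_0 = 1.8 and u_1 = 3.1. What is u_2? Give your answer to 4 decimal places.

2.5145

g(1.8) = -13.168000, g(3.1) = 10.791000
u_2 = 3.100000 − 10.791000·(3.100000 − 1.800000) / (10.791000 − (-13.168000)) = 3.100000 − (14.028300)/(23.959000) = 2.514487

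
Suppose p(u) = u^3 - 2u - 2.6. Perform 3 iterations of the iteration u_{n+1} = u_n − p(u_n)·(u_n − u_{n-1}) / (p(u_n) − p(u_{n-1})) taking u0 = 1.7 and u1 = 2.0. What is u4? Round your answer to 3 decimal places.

p(1.7) = -1.08700, p(2.0) = 1.40000
u2 = 2.00000 − 1.40000·(2.00000 − 1.70000) / (1.40000 − (-1.08700)) = 2.00000 − (0.42000)/(2.48700) = 1.83112
p(1.83112) = -0.12248
u3 = 1.83112 − (-0.12248)·(1.83112 − 2.00000) / (-0.12248 − 1.40000) = 1.83112 − (0.02068)/(-1.52248) = 1.84471
p(1.84471) = -0.01197
u4 = 1.84471 − (-0.01197)·(1.84471 − 1.83112) / (-0.01197 − (-0.12248)) = 1.84471 − (-0.00016)/(0.11050) = 1.84618

1.846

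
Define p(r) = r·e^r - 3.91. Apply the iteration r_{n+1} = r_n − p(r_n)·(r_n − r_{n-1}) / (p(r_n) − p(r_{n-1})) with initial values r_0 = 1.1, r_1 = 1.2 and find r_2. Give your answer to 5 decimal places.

1.18909

p(1.1) = -0.6054174, p(1.2) = 0.0741403
r_2 = 1.2000000 − 0.0741403·(1.2000000 − 1.1000000) / (0.0741403 − (-0.6054174)) = 1.2000000 − (0.0074140)/(0.6795577) = 1.1890899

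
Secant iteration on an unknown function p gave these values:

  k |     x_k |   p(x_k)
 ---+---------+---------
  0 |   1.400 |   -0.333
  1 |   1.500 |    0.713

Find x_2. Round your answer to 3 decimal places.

x_2 = 1.500 − 0.713·(1.500 − 1.400) / (0.713 − (-0.333))
   = 1.500 − (0.07130)/(1.04600) = 1.43184

1.432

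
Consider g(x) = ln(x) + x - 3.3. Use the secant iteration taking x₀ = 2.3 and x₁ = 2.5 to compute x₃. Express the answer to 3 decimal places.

g(2.3) = -0.16709, g(2.5) = 0.11629
x₂ = 2.50000 − 0.11629·(2.50000 − 2.30000) / (0.11629 − (-0.16709)) = 2.50000 − (0.02326)/(0.28338) = 2.41793
g(2.41793) = 0.00084
x₃ = 2.41793 − 0.00084·(2.41793 − 2.50000) / (0.00084 − 0.11629) = 2.41793 − (-0.00007)/(-0.11545) = 2.41733

2.417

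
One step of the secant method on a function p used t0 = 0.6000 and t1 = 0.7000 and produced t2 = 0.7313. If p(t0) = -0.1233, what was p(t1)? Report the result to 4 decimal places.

The secant line through (0.6000, -0.1233) and (0.7000, p(t1)) crosses zero at t2 = 0.7313.
So (0.6000, -0.1233), (0.7000, p(t1)), (0.7313, 0) are collinear:
p(t1) = -0.1233 · (0.7000 − 0.7313) / (0.6000 − 0.7313) = -0.1233 · (-0.031300)/(-0.131300) = -0.029393

-0.0294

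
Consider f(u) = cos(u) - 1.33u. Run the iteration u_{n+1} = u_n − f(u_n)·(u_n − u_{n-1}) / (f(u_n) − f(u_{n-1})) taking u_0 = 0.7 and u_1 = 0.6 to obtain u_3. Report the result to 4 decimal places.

0.6144

f(0.7) = -0.166158, f(0.6) = 0.027336
u_2 = 0.600000 − 0.027336·(0.600000 − 0.700000) / (0.027336 − (-0.166158)) = 0.600000 − (-0.002734)/(0.193493) = 0.614127
f(0.614127) = 0.000487
u_3 = 0.614127 − 0.000487·(0.614127 − 0.600000) / (0.000487 − 0.027336) = 0.614127 − (0.000007)/(-0.026848) = 0.614384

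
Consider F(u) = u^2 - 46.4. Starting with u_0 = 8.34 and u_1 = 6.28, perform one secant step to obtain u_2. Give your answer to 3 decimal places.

6.756

F(8.34) = 23.15560, F(6.28) = -6.96160
u_2 = 6.28000 − (-6.96160)·(6.28000 − 8.34000) / (-6.96160 − 23.15560) = 6.28000 − (14.34090)/(-30.11720) = 6.75617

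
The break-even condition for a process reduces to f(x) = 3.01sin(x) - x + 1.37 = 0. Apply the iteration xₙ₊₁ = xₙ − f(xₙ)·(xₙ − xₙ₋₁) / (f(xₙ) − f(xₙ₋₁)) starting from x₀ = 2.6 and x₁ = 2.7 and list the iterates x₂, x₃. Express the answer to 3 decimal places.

2.688, 2.688

f(2.6) = 0.32166, f(2.7) = -0.04359
x₂ = 2.70000 − (-0.04359)·(2.70000 − 2.60000) / (-0.04359 − 0.32166) = 2.70000 − (-0.00436)/(-0.36525) = 2.68807
f(2.68807) = 0.00073
x₃ = 2.68807 − 0.00073·(2.68807 − 2.70000) / (0.00073 − (-0.04359)) = 2.68807 − (-0.00001)/(0.04432) = 2.68826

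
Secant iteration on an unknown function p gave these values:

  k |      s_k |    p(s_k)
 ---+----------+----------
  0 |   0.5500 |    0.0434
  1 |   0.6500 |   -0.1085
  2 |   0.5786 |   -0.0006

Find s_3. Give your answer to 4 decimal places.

0.5782

s_3 = 0.5786 − (-0.0006)·(0.5786 − 0.6500) / (-0.0006 − (-0.1085))
   = 0.5786 − (0.000043)/(0.107900) = 0.578203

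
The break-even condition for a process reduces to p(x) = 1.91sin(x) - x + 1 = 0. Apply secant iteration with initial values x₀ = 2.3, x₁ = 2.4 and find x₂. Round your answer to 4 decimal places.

p(2.3) = 0.124297, p(2.4) = -0.109865
x₂ = 2.400000 − (-0.109865)·(2.400000 − 2.300000) / (-0.109865 − 0.124297) = 2.400000 − (-0.010987)/(-0.234162) = 2.353082

2.3531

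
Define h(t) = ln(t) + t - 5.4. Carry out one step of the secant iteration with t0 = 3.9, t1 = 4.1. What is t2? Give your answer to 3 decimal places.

h(3.9) = -0.13902, h(4.1) = 0.11099
t2 = 4.10000 − 0.11099·(4.10000 − 3.90000) / (0.11099 − (-0.13902)) = 4.10000 − (0.02220)/(0.25001) = 4.01121

4.011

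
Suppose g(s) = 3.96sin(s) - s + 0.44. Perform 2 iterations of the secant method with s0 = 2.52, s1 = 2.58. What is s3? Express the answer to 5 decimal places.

g(2.52) = 0.2260294, g(2.58) = -0.0311618
s2 = 2.5800000 − (-0.0311618)·(2.5800000 − 2.5200000) / (-0.0311618 − 0.2260294) = 2.5800000 − (-0.0018697)/(-0.2571911) = 2.5727303
g(2.5727303) = 0.0004185
s3 = 2.5727303 − 0.0004185·(2.5727303 − 2.5800000) / (0.0004185 − (-0.0311618)) = 2.5727303 − (-0.0000030)/(0.0315802) = 2.5728266

2.57283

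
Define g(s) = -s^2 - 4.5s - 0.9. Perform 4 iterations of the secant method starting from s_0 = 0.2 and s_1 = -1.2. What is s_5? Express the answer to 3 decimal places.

-0.210

g(0.2) = -1.84000, g(-1.2) = 3.06000
s_2 = -1.20000 − 3.06000·(-1.20000 − 0.20000) / (3.06000 − (-1.84000)) = -1.20000 − (-4.28400)/(4.90000) = -0.32571
g(-0.32571) = 0.45962
s_3 = -0.32571 − 0.45962·(-0.32571 − (-1.20000)) / (0.45962 − 3.06000) = -0.32571 − (0.40184)/(-2.60038) = -0.17118
g(-0.17118) = -0.15899
s_4 = -0.17118 − (-0.15899)·(-0.17118 − (-0.32571)) / (-0.15899 − 0.45962) = -0.17118 − (-0.02457)/(-0.61861) = -0.21090
g(-0.21090) = 0.00456
s_5 = -0.21090 − 0.00456·(-0.21090 − (-0.17118)) / (0.00456 − (-0.15899)) = -0.21090 − (-0.00018)/(0.16355) = -0.20979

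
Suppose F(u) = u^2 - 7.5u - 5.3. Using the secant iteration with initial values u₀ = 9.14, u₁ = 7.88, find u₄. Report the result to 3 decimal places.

F(9.14) = 9.68960, F(7.88) = -2.30560
u₂ = 7.88000 − (-2.30560)·(7.88000 − 9.14000) / (-2.30560 − 9.68960) = 7.88000 − (2.90506)/(-11.99520) = 8.12218
F(8.12218) = -0.24650
u₃ = 8.12218 − (-0.24650)·(8.12218 − 7.88000) / (-0.24650 − (-2.30560)) = 8.12218 − (-0.05970)/(2.05910) = 8.15118
F(8.15118) = 0.00786
u₄ = 8.15118 − 0.00786·(8.15118 − 8.12218) / (0.00786 − (-0.24650)) = 8.15118 − (0.00023)/(0.25436) = 8.15028

8.150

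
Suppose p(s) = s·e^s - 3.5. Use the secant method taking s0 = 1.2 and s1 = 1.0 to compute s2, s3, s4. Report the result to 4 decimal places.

p(1.2) = 0.484140, p(1.0) = -0.781718
s2 = 1.000000 − (-0.781718)·(1.000000 − 1.200000) / (-0.781718 − 0.484140) = 1.000000 − (0.156344)/(-1.265858) = 1.123508
p(1.123508) = -0.044511
s3 = 1.123508 − (-0.044511)·(1.123508 − 1.000000) / (-0.044511 − (-0.781718)) = 1.123508 − (-0.005497)/(0.737207) = 1.130965
p(1.130965) = 0.004461
s4 = 1.130965 − 0.004461·(1.130965 − 1.123508) / (0.004461 − (-0.044511)) = 1.130965 − (0.000033)/(0.048972) = 1.130286

1.1235, 1.1310, 1.1303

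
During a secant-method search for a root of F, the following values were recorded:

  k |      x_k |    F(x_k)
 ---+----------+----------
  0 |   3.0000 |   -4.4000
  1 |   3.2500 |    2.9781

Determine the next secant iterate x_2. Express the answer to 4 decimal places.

3.1491

x_2 = 3.2500 − 2.9781·(3.2500 − 3.0000) / (2.9781 − (-4.4000))
   = 3.2500 − (0.744525)/(7.378100) = 3.149090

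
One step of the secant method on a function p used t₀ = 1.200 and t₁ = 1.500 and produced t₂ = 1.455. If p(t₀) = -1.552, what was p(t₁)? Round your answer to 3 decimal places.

The secant line through (1.200, -1.552) and (1.500, p(t₁)) crosses zero at t₂ = 1.455.
So (1.200, -1.552), (1.500, p(t₁)), (1.455, 0) are collinear:
p(t₁) = -1.552 · (1.500 − 1.455) / (1.200 − 1.455) = -1.552 · (0.04500)/(-0.25500) = 0.27388

0.274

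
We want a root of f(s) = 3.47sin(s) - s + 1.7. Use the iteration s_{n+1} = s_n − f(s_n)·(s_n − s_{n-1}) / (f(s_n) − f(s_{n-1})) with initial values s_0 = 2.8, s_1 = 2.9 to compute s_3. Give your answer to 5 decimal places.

2.81459

f(2.8) = 0.0624089, f(2.9) = -0.3698048
s_2 = 2.9000000 − (-0.3698048)·(2.9000000 − 2.8000000) / (-0.3698048 − 0.0624089) = 2.9000000 − (-0.0369805)/(-0.4322137) = 2.8144394
f(2.8144394) = 0.0006403
s_3 = 2.8144394 − 0.0006403·(2.8144394 − 2.9000000) / (0.0006403 − (-0.3698048)) = 2.8144394 − (-0.0000548)/(0.3704452) = 2.8145873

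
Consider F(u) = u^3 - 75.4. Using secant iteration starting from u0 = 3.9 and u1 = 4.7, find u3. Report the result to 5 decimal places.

F(3.9) = -16.0810000, F(4.7) = 28.4230000
u2 = 4.7000000 − 28.4230000·(4.7000000 − 3.9000000) / (28.4230000 − (-16.0810000)) = 4.7000000 − (22.7384000)/(44.5040000) = 4.1890706
F(4.1890706) = -1.8888777
u3 = 4.1890706 − (-1.8888777)·(4.1890706 − 4.7000000) / (-1.8888777 − 28.4230000) = 4.1890706 − (0.9650831)/(-30.3118777) = 4.2209091

4.22091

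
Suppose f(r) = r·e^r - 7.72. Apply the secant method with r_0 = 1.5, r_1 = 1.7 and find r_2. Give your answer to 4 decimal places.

1.5772

f(1.5) = -0.997466, f(1.7) = 1.585711
r_2 = 1.700000 − 1.585711·(1.700000 − 1.500000) / (1.585711 − (-0.997466)) = 1.700000 − (0.317142)/(2.583177) = 1.577228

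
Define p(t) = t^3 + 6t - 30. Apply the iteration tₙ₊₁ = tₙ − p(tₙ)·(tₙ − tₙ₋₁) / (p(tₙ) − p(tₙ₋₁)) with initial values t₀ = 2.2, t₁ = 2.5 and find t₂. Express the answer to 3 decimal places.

2.472

p(2.2) = -6.15200, p(2.5) = 0.62500
t₂ = 2.50000 − 0.62500·(2.50000 − 2.20000) / (0.62500 − (-6.15200)) = 2.50000 − (0.18750)/(6.77700) = 2.47233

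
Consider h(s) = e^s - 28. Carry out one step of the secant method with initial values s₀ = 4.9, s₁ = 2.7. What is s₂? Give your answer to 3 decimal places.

h(4.9) = 106.28978, h(2.7) = -13.12027
s₂ = 2.70000 − (-13.12027)·(2.70000 − 4.90000) / (-13.12027 − 106.28978) = 2.70000 − (28.86459)/(-119.41005) = 2.94173

2.942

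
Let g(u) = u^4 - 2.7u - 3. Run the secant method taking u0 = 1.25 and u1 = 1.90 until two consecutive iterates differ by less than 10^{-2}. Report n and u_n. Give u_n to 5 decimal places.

n = 5, u_n = 1.65270

g(1.25) = -3.9335938, g(1.90) = 4.9021000
u2 = 1.9000000 − 4.9021000·(0.6500000)/(8.8356937) = 1.5393758;  |Δ| = 0.3606242
g(1.5393758) = -1.5409415
u3 = 1.5393758 − (-1.5409415)·(-0.3606242)/(-6.4430415) = 1.6256240;  |Δ| = 0.0862482
g(1.6256240) = -0.4055677
u4 = 1.6256240 − (-0.4055677)·(0.0862482)/(1.1353738) = 1.6564328;  |Δ| = 0.0308088
g(1.6564328) = 0.0559031
u5 = 1.6564328 − 0.0559031·(0.0308088)/(0.4614708) = 1.6527006;  |Δ| = 0.0037322
|u5 − u4| = 0.0037322 < 10^{-2}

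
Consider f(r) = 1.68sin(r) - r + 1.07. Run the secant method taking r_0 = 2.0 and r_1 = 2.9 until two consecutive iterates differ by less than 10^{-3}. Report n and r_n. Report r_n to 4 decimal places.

f(2.0) = 0.597620, f(2.9) = -1.428061
r_2 = 2.900000 − (-1.428061)·(0.900000)/(-2.025681) = 2.265519;  |Δ| = 0.634481
f(2.265519) = 0.095109
r_3 = 2.265519 − 0.095109·(-0.634481)/(1.523170) = 2.305137;  |Δ| = 0.039618
f(2.305137) = 0.011881
r_4 = 2.305137 − 0.011881·(0.039618)/(-0.083228) = 2.310793;  |Δ| = 0.005655
f(2.310793) = -0.000161
r_5 = 2.310793 − (-0.000161)·(0.005655)/(-0.012042) = 2.310717;  |Δ| = 0.000076
|r_5 − r_4| = 0.000076 < 10^{-3}

n = 5, r_n = 2.3107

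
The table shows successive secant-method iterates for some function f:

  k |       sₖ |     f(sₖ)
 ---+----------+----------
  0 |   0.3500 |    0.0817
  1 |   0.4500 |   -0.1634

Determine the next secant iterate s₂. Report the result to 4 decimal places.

0.3833

s₂ = 0.4500 − (-0.1634)·(0.4500 − 0.3500) / (-0.1634 − 0.0817)
   = 0.4500 − (-0.016340)/(-0.245100) = 0.383333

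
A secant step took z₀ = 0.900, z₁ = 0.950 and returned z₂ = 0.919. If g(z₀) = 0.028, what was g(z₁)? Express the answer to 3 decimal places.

The secant line through (0.900, 0.028) and (0.950, g(z₁)) crosses zero at z₂ = 0.919.
So (0.900, 0.028), (0.950, g(z₁)), (0.919, 0) are collinear:
g(z₁) = 0.028 · (0.950 − 0.919) / (0.900 − 0.919) = 0.028 · (0.03100)/(-0.01900) = -0.04568

-0.046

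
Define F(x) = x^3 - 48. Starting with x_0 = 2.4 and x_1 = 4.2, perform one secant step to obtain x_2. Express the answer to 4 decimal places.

F(2.4) = -34.176000, F(4.2) = 26.088000
x_2 = 4.200000 − 26.088000·(4.200000 − 2.400000) / (26.088000 − (-34.176000)) = 4.200000 − (46.958400)/(60.264000) = 3.420789

3.4208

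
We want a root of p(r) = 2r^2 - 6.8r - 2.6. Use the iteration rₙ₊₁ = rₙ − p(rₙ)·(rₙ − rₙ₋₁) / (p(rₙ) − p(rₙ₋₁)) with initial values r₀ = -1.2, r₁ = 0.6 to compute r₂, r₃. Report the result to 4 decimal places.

p(-1.2) = 8.440000, p(0.6) = -5.960000
r₂ = 0.600000 − (-5.960000)·(0.600000 − (-1.200000)) / (-5.960000 − 8.440000) = 0.600000 − (-10.728000)/(-14.400000) = -0.145000
p(-0.145000) = -1.571950
r₃ = -0.145000 − (-1.571950)·(-0.145000 − 0.600000) / (-1.571950 − (-5.960000)) = -0.145000 − (1.171103)/(4.388050) = -0.411885

-0.1450, -0.4119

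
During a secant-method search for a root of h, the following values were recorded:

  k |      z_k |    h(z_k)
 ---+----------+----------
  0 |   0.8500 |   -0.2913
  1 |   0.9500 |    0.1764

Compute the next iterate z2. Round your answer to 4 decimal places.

z2 = 0.9500 − 0.1764·(0.9500 − 0.8500) / (0.1764 − (-0.2913))
   = 0.9500 − (0.017640)/(0.467700) = 0.912284

0.9123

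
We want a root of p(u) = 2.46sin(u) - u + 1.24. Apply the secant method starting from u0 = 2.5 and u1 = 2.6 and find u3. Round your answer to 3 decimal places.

p(2.5) = 0.21224, p(2.6) = -0.09187
u2 = 2.60000 − (-0.09187)·(2.60000 − 2.50000) / (-0.09187 − 0.21224) = 2.60000 − (-0.00919)/(-0.30411) = 2.56979
p(2.56979) = 0.00143
u3 = 2.56979 − 0.00143·(2.56979 − 2.60000) / (0.00143 − (-0.09187)) = 2.56979 − (-0.00004)/(0.09330) = 2.57026

2.570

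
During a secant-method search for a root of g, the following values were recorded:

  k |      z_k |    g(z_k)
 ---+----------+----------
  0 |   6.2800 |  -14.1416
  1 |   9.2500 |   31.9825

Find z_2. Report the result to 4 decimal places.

7.1906

z_2 = 9.2500 − 31.9825·(9.2500 − 6.2800) / (31.9825 − (-14.1416))
   = 9.2500 − (94.988025)/(46.124100) = 7.190599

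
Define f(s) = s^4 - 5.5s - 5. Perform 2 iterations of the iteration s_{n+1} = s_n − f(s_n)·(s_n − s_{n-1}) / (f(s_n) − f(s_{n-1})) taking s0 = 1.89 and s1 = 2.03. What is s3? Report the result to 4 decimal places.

1.9999

f(1.89) = -2.635102, f(2.03) = 0.816817
s2 = 2.030000 − 0.816817·(2.030000 − 1.890000) / (0.816817 − (-2.635102)) = 2.030000 − (0.114354)/(3.451918) = 1.996872
f(1.996872) = -0.082651
s3 = 1.996872 − (-0.082651)·(1.996872 − 2.030000) / (-0.082651 − 0.816817) = 1.996872 − (0.002738)/(-0.899468) = 1.999916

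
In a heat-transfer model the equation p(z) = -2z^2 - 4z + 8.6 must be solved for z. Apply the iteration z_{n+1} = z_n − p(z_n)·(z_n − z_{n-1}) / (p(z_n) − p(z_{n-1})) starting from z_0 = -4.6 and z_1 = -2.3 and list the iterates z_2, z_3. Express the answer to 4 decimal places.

p(-4.6) = -15.320000, p(-2.3) = 7.220000
z_2 = -2.300000 − 7.220000·(-2.300000 − (-4.600000)) / (7.220000 − (-15.320000)) = -2.300000 − (16.606000)/(22.540000) = -3.036735
p(-3.036735) = 2.303424
z_3 = -3.036735 − 2.303424·(-3.036735 − (-2.300000)) / (2.303424 − 7.220000) = -3.036735 − (-1.697012)/(-4.916576) = -3.381896

-3.0367, -3.3819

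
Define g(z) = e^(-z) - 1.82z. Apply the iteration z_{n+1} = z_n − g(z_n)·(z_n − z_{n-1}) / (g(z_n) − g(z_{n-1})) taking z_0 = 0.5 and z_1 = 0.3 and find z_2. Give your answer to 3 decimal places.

g(0.5) = -0.30347, g(0.3) = 0.19482
z_2 = 0.30000 − 0.19482·(0.30000 − 0.50000) / (0.19482 − (-0.30347)) = 0.30000 − (-0.03896)/(0.49829) = 0.37820

0.378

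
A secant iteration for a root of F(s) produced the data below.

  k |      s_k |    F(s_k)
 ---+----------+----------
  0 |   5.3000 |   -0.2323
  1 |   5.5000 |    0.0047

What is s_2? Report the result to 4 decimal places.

s_2 = 5.5000 − 0.0047·(5.5000 − 5.3000) / (0.0047 − (-0.2323))
   = 5.5000 − (0.000940)/(0.237000) = 5.496034

5.4960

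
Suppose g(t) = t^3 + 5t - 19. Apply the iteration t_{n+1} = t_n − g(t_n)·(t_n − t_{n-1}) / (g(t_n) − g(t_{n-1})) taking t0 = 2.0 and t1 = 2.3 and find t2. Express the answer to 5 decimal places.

g(2.0) = -1.0000000, g(2.3) = 4.6670000
t2 = 2.3000000 − 4.6670000·(2.3000000 − 2.0000000) / (4.6670000 − (-1.0000000)) = 2.3000000 − (1.4001000)/(5.6670000) = 2.0529381

2.05294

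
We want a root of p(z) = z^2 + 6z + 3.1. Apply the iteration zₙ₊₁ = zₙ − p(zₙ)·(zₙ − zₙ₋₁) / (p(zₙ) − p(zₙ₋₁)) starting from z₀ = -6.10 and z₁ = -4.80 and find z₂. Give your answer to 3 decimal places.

-5.343

p(-6.10) = 3.71000, p(-4.80) = -2.66000
z₂ = -4.80000 − (-2.66000)·(-4.80000 − (-6.10000)) / (-2.66000 − 3.71000) = -4.80000 − (-3.45800)/(-6.37000) = -5.34286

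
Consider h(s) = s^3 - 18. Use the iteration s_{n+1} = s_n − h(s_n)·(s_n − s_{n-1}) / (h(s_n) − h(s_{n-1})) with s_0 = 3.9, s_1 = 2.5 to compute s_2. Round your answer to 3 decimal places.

2.576

h(3.9) = 41.31900, h(2.5) = -2.37500
s_2 = 2.50000 − (-2.37500)·(2.50000 − 3.90000) / (-2.37500 − 41.31900) = 2.50000 − (3.32500)/(-43.69400) = 2.57610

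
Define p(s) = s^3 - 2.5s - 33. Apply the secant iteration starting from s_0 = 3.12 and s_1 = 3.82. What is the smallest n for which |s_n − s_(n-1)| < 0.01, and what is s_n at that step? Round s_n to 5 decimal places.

n = 4, s_n = 3.46686

p(3.12) = -10.4286720, p(3.82) = 13.1929680
s_2 = 3.8200000 − 13.1929680·(0.7000000)/(23.6216400) = 3.4290416;  |Δ| = 0.3909584
p(3.4290416) = -1.2528126
s_3 = 3.4290416 − (-1.2528126)·(-0.3909584)/(-14.4457806) = 3.4629476;  |Δ| = 0.0339059
p(3.4629476) = -0.1296814
s_4 = 3.4629476 − (-0.1296814)·(0.0339059)/(1.1231312) = 3.4668625;  |Δ| = 0.0039149
|s_4 − s_3| = 0.0039149 < 0.01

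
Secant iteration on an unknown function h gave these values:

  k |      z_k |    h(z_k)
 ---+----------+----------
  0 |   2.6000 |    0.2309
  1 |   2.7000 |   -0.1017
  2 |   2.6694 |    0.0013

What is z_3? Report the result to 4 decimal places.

z_3 = 2.6694 − 0.0013·(2.6694 − 2.7000) / (0.0013 − (-0.1017))
   = 2.6694 − (-0.000040)/(0.103000) = 2.669786

2.6698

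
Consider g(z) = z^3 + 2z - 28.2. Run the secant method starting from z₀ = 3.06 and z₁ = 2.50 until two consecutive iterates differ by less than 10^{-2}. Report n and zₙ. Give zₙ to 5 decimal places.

g(3.06) = 6.5726160, g(2.50) = -7.5750000
z₂ = 2.5000000 − (-7.5750000)·(-0.5600000)/(-14.1476160) = 2.7998385;  |Δ| = 0.2998385
g(2.7998385) = -0.6521212
z₃ = 2.7998385 − (-0.6521212)·(0.2998385)/(6.9228788) = 2.8280827;  |Δ| = 0.0282442
g(2.8280827) = 0.0753168
z₄ = 2.8280827 − 0.0753168·(0.0282442)/(0.7274380) = 2.8251584;  |Δ| = 0.0029243
|z₄ − z₃| = 0.0029243 < 10^{-2}

n = 4, zₙ = 2.82516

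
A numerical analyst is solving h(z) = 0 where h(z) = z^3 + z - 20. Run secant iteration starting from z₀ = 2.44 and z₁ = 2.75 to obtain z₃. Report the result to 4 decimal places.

h(2.44) = -3.033216, h(2.75) = 3.546875
z₂ = 2.750000 − 3.546875·(2.750000 − 2.440000) / (3.546875 − (-3.033216)) = 2.750000 − (1.099531)/(6.580091) = 2.582900
h(2.582900) = -0.185606
z₃ = 2.582900 − (-0.185606)·(2.582900 − 2.750000) / (-0.185606 − 3.546875) = 2.582900 − (0.031015)/(-3.732481) = 2.591210

2.5912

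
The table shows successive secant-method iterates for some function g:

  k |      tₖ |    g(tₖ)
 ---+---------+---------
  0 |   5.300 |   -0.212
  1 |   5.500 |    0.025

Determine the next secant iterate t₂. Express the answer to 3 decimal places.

t₂ = 5.500 − 0.025·(5.500 − 5.300) / (0.025 − (-0.212))
   = 5.500 − (0.00500)/(0.23700) = 5.47890

5.479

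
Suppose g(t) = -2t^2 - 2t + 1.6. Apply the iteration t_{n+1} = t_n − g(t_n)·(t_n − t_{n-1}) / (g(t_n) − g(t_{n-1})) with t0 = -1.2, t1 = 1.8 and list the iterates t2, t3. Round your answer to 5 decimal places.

-0.85000, -0.37436

g(-1.2) = 1.1200000, g(1.8) = -8.4800000
t2 = 1.8000000 − (-8.4800000)·(1.8000000 − (-1.2000000)) / (-8.4800000 − 1.1200000) = 1.8000000 − (-25.4400000)/(-9.6000000) = -0.8500000
g(-0.8500000) = 1.8550000
t3 = -0.8500000 − 1.8550000·(-0.8500000 − 1.8000000) / (1.8550000 − (-8.4800000)) = -0.8500000 − (-4.9157500)/(10.3350000) = -0.3743590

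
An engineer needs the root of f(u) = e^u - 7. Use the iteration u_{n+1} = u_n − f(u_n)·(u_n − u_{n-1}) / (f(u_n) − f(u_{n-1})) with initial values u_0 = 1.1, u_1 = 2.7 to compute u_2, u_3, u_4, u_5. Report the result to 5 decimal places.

f(1.1) = -3.9958340, f(2.7) = 7.8797317
u_2 = 2.7000000 − 7.8797317·(2.7000000 − 1.1000000) / (7.8797317 − (-3.9958340)) = 2.7000000 − (12.6075708)/(11.8755657) = 1.6383604
f(1.6383604) = -1.8532760
u_3 = 1.6383604 − (-1.8532760)·(1.6383604 − 2.7000000) / (-1.8532760 − 7.8797317) = 1.6383604 − (1.9675111)/(-9.7330077) = 1.8405087
f(1.8405087) = -0.7002577
u_4 = 1.8405087 − (-0.7002577)·(1.8405087 − 1.6383604) / (-0.7002577 − (-1.8532760)) = 1.8405087 − (-0.1415559)/(1.1530182) = 1.9632786
f(1.9632786) = 0.1226412
u_5 = 1.9632786 − 0.1226412·(1.9632786 − 1.8405087) / (0.1226412 − (-0.7002577)) = 1.9632786 − (0.0150566)/(0.8228990) = 1.9449815

1.63836, 1.84051, 1.96328, 1.94498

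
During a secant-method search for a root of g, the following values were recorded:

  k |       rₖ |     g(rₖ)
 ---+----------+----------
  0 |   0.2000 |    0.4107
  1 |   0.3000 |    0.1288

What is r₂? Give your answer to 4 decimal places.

0.3457

r₂ = 0.3000 − 0.1288·(0.3000 − 0.2000) / (0.1288 − 0.4107)
   = 0.3000 − (0.012880)/(-0.281900) = 0.345690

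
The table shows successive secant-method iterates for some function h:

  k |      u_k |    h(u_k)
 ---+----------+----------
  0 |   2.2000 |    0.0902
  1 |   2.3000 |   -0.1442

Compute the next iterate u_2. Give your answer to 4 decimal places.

u_2 = 2.3000 − (-0.1442)·(2.3000 − 2.2000) / (-0.1442 − 0.0902)
   = 2.3000 − (-0.014420)/(-0.234400) = 2.238481

2.2385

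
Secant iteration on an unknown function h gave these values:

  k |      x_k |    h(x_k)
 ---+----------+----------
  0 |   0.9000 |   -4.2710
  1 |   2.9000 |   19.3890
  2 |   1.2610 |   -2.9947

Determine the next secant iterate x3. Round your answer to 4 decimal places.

x3 = 1.2610 − (-2.9947)·(1.2610 − 2.9000) / (-2.9947 − 19.3890)
   = 1.2610 − (4.908313)/(-22.383700) = 1.480281

1.4803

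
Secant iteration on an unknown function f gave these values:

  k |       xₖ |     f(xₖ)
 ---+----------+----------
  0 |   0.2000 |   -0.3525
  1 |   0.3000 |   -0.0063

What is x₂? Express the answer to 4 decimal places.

0.3018

x₂ = 0.3000 − (-0.0063)·(0.3000 − 0.2000) / (-0.0063 − (-0.3525))
   = 0.3000 − (-0.000630)/(0.346200) = 0.301820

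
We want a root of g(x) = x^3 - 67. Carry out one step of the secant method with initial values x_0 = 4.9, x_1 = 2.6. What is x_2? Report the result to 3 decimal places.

g(4.9) = 50.64900, g(2.6) = -49.42400
x_2 = 2.60000 − (-49.42400)·(2.60000 − 4.90000) / (-49.42400 − 50.64900) = 2.60000 − (113.67520)/(-100.07300) = 3.73592

3.736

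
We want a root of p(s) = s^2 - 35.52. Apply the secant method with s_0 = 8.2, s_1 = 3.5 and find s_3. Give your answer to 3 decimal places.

6.089

p(8.2) = 31.72000, p(3.5) = -23.27000
s_2 = 3.50000 − (-23.27000)·(3.50000 − 8.20000) / (-23.27000 − 31.72000) = 3.50000 − (109.36900)/(-54.99000) = 5.48889
p(5.48889) = -5.39210
s_3 = 5.48889 − (-5.39210)·(5.48889 − 3.50000) / (-5.39210 − (-23.27000)) = 5.48889 − (-10.72429)/(17.87790) = 6.08875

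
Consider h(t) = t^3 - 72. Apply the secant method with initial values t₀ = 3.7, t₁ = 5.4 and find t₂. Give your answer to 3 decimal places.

h(3.7) = -21.34700, h(5.4) = 85.46400
t₂ = 5.40000 − 85.46400·(5.40000 − 3.70000) / (85.46400 − (-21.34700)) = 5.40000 − (145.28880)/(106.81100) = 4.03976

4.040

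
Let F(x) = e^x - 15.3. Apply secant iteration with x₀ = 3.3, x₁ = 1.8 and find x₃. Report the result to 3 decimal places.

2.880

F(3.3) = 11.81264, F(1.8) = -9.25035
x₂ = 1.80000 − (-9.25035)·(1.80000 − 3.30000) / (-9.25035 − 11.81264) = 1.80000 − (13.87553)/(-21.06299) = 2.45876
F(2.45876) = -3.60965
x₃ = 2.45876 − (-3.60965)·(2.45876 − 1.80000) / (-3.60965 − (-9.25035)) = 2.45876 − (-2.37791)/(5.64070) = 2.88033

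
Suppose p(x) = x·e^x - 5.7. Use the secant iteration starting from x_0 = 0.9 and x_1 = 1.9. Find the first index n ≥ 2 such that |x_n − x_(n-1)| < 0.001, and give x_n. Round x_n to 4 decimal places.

n = 6, x_n = 1.4023

p(0.9) = -3.486357, p(1.9) = 7.003199
x_2 = 1.900000 − 7.003199·(1.000000)/(10.489557) = 1.232365;  |Δ| = 0.667635
p(1.232365) = -1.473816
x_3 = 1.232365 − (-1.473816)·(-0.667635)/(-8.477016) = 1.348440;  |Δ| = 0.116075
p(1.348440) = -0.506602
x_4 = 1.348440 − (-0.506602)·(0.116075)/(0.967214) = 1.409237;  |Δ| = 0.060797
p(1.409237) = 0.067771
x_5 = 1.409237 − 0.067771·(0.060797)/(0.574373) = 1.402064;  |Δ| = 0.007174
p(1.402064) = -0.002607
x_6 = 1.402064 − (-0.002607)·(-0.007174)/(-0.070378) = 1.402329;  |Δ| = 0.000266
|x_6 − x_5| = 0.000266 < 0.001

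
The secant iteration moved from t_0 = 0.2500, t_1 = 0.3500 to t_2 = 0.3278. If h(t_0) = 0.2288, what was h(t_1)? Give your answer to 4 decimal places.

-0.0653

The secant line through (0.2500, 0.2288) and (0.3500, h(t_1)) crosses zero at t_2 = 0.3278.
So (0.2500, 0.2288), (0.3500, h(t_1)), (0.3278, 0) are collinear:
h(t_1) = 0.2288 · (0.3500 − 0.3278) / (0.2500 − 0.3278) = 0.2288 · (0.022200)/(-0.077800) = -0.065287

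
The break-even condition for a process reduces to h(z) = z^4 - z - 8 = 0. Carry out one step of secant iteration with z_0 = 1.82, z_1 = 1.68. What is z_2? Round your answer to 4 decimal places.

h(1.82) = 1.151994, h(1.68) = -1.714058
z_2 = 1.680000 − (-1.714058)·(1.680000 − 1.820000) / (-1.714058 − 1.151994) = 1.680000 − (0.239968)/(-2.866052) = 1.763728

1.7637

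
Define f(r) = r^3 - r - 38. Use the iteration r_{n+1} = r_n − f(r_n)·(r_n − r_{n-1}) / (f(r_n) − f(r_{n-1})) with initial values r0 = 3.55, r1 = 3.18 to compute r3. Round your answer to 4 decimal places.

3.4618

f(3.55) = 3.188875, f(3.18) = -9.022568
r2 = 3.180000 − (-9.022568)·(3.180000 − 3.550000) / (-9.022568 − 3.188875) = 3.180000 − (3.338350)/(-12.211443) = 3.453379
f(3.453379) = -0.268986
r3 = 3.453379 − (-0.268986)·(3.453379 − 3.180000) / (-0.268986 − (-9.022568)) = 3.453379 − (-0.073535)/(8.753582) = 3.461779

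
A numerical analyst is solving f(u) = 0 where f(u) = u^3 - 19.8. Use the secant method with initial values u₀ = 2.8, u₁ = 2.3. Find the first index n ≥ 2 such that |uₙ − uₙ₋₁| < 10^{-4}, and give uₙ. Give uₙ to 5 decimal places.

f(2.8) = 2.1520000, f(2.3) = -7.6330000
u₂ = 2.3000000 − (-7.6330000)·(-0.5000000)/(-9.7850000) = 2.6900358;  |Δ| = 0.3900358
f(2.6900358) = -0.3341145
u₃ = 2.6900358 − (-0.3341145)·(0.3900358)/(7.2988855) = 2.7078901;  |Δ| = 0.0178543
f(2.7078901) = 0.0560609
u₄ = 2.7078901 − 0.0560609·(0.0178543)/(0.3901754) = 2.7053248;  |Δ| = 0.0025653
f(2.7053248) = -0.0003178
u₅ = 2.7053248 − (-0.0003178)·(-0.0025653)/(-0.0563787) = 2.7053392;  |Δ| = 0.0000145
|u₅ − u₄| = 0.0000145 < 10^{-4}

n = 5, uₙ = 2.70534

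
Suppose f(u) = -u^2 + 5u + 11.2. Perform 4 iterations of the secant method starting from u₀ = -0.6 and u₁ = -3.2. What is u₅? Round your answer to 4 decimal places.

-1.6773

f(-0.6) = 7.840000, f(-3.2) = -15.040000
u₂ = -3.200000 − (-15.040000)·(-3.200000 − (-0.600000)) / (-15.040000 − 7.840000) = -3.200000 − (39.104000)/(-22.880000) = -1.490909
f(-1.490909) = 1.522645
u₃ = -1.490909 − 1.522645·(-1.490909 − (-3.200000)) / (1.522645 − (-15.040000)) = -1.490909 − (2.602338)/(16.562645) = -1.648030
f(-1.648030) = 0.243847
u₄ = -1.648030 − 0.243847·(-1.648030 − (-1.490909)) / (0.243847 − 1.522645) = -1.648030 − (-0.038313)/(-1.278798) = -1.677991
f(-1.677991) = -0.005605
u₅ = -1.677991 − (-0.005605)·(-1.677991 − (-1.648030)) / (-0.005605 − 0.243847) = -1.677991 − (0.000168)/(-0.249452) = -1.677317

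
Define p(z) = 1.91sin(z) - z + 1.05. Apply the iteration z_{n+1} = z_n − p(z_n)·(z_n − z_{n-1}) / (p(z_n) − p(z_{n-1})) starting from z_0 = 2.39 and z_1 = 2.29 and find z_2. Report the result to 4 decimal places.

2.3746

p(2.39) = -0.035846, p(2.29) = 0.196951
z_2 = 2.290000 − 0.196951·(2.290000 − 2.390000) / (0.196951 − (-0.035846)) = 2.290000 − (-0.019695)/(0.232797) = 2.374602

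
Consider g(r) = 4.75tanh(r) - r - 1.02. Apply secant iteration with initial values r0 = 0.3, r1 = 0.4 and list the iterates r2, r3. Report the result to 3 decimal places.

g(0.3) = 0.06373, g(0.4) = 0.38476
r2 = 0.40000 − 0.38476·(0.40000 − 0.30000) / (0.38476 − 0.06373) = 0.40000 − (0.03848)/(0.32102) = 0.28015
g(0.28015) = -0.00320
r3 = 0.28015 − (-0.00320)·(0.28015 − 0.40000) / (-0.00320 − 0.38476) = 0.28015 − (0.00038)/(-0.38796) = 0.28114

0.280, 0.281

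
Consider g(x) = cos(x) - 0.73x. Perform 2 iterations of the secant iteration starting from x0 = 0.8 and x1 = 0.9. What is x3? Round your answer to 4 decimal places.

0.8765

g(0.8) = 0.112707, g(0.9) = -0.035390
x2 = 0.900000 − (-0.035390)·(0.900000 − 0.800000) / (-0.035390 − 0.112707) = 0.900000 − (-0.003539)/(-0.148097) = 0.876103
g(0.876103) = 0.000594
x3 = 0.876103 − 0.000594·(0.876103 − 0.900000) / (0.000594 − (-0.035390)) = 0.876103 − (-0.000014)/(0.035984) = 0.876498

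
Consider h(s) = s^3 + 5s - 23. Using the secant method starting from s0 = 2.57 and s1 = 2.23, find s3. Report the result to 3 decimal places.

h(2.57) = 6.82459, h(2.23) = -0.76043
s2 = 2.23000 − (-0.76043)·(2.23000 − 2.57000) / (-0.76043 − 6.82459) = 2.23000 − (0.25855)/(-7.58503) = 2.26409
h(2.26409) = -0.07366
s3 = 2.26409 − (-0.07366)·(2.26409 − 2.23000) / (-0.07366 − (-0.76043)) = 2.26409 − (-0.00251)/(0.68677) = 2.26774

2.268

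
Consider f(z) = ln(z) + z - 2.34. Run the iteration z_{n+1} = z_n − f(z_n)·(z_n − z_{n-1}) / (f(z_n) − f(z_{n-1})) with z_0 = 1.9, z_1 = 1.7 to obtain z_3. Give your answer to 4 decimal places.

1.7694

f(1.9) = 0.201854, f(1.7) = -0.109372
z_2 = 1.700000 − (-0.109372)·(1.700000 − 1.900000) / (-0.109372 − 0.201854) = 1.700000 − (0.021874)/(-0.311226) = 1.770285
f(1.770285) = 0.001425
z_3 = 1.770285 − 0.001425·(1.770285 − 1.700000) / (0.001425 − (-0.109372)) = 1.770285 − (0.000100)/(0.110797) = 1.769381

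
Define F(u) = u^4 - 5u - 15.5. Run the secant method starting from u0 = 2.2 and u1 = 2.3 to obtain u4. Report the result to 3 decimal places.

F(2.2) = -3.07440, F(2.3) = 0.98410
u2 = 2.30000 − 0.98410·(2.30000 − 2.20000) / (0.98410 − (-3.07440)) = 2.30000 − (0.09841)/(4.05850) = 2.27575
F(2.27575) = -0.05623
u3 = 2.27575 − (-0.05623)·(2.27575 − 2.30000) / (-0.05623 − 0.98410) = 2.27575 − (0.00136)/(-1.04033) = 2.27706
F(2.27706) = -0.00094
u4 = 2.27706 − (-0.00094)·(2.27706 − 2.27575) / (-0.00094 − (-0.05623)) = 2.27706 − (0.00000)/(0.05528) = 2.27708

2.277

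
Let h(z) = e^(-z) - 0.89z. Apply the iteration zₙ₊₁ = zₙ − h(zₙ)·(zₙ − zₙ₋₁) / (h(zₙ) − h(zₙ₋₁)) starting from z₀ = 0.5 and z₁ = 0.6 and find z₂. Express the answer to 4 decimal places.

0.6101

h(0.5) = 0.161531, h(0.6) = 0.014812
z₂ = 0.600000 − 0.014812·(0.600000 − 0.500000) / (0.014812 − 0.161531) = 0.600000 − (0.001481)/(-0.146719) = 0.610095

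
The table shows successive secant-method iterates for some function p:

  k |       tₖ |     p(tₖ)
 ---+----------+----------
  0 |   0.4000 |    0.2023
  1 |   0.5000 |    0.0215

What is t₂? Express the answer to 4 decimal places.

t₂ = 0.5000 − 0.0215·(0.5000 − 0.4000) / (0.0215 − 0.2023)
   = 0.5000 − (0.002150)/(-0.180800) = 0.511892

0.5119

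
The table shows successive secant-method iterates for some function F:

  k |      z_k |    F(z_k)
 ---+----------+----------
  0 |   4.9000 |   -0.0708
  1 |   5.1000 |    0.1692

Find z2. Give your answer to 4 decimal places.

z2 = 5.1000 − 0.1692·(5.1000 − 4.9000) / (0.1692 − (-0.0708))
   = 5.1000 − (0.033840)/(0.240000) = 4.959000

4.9590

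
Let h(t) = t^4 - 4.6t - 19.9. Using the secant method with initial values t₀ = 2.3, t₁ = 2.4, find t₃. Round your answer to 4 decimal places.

h(2.3) = -2.495900, h(2.4) = 2.237600
t₂ = 2.400000 − 2.237600·(2.400000 − 2.300000) / (2.237600 − (-2.495900)) = 2.400000 − (0.223760)/(4.733500) = 2.352728
h(2.352728) = -0.082661
t₃ = 2.352728 − (-0.082661)·(2.352728 − 2.400000) / (-0.082661 − 2.237600) = 2.352728 − (0.003908)/(-2.320261) = 2.354413

2.3544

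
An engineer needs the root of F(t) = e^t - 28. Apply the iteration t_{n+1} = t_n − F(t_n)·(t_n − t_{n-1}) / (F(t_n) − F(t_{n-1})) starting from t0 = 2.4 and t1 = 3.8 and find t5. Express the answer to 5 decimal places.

F(2.4) = -16.9768236, F(3.8) = 16.7011845
t2 = 3.8000000 − 16.7011845·(3.8000000 − 2.4000000) / (16.7011845 − (-16.9768236)) = 3.8000000 − (23.3816583)/(33.6780081) = 3.1057292
F(3.1057292) = -5.6745076
t3 = 3.1057292 − (-5.6745076)·(3.1057292 − 3.8000000) / (-5.6745076 − 16.7011845) = 3.1057292 − (3.9396451)/(-22.3756921) = 3.2817973
F(3.2817973) = -1.3764209
t4 = 3.2817973 − (-1.3764209)·(3.2817973 − 3.1057292) / (-1.3764209 − (-5.6745076)) = 3.2817973 − (-0.2423438)/(4.2980868) = 3.3381814
F(3.3381814) = 0.1678529
t5 = 3.3381814 − 0.1678529·(3.3381814 − 3.2817973) / (0.1678529 − (-1.3764209)) = 3.3381814 − (0.0094642)/(1.5442738) = 3.3320528

3.33205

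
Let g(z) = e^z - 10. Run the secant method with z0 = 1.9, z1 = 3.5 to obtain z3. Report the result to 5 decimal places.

g(1.9) = -3.3141056, g(3.5) = 23.1154520
z2 = 3.5000000 − 23.1154520·(3.5000000 − 1.9000000) / (23.1154520 − (-3.3141056)) = 3.5000000 − (36.9847231)/(26.4295575) = 2.1006303
g(2.1006303) = -1.8286817
z3 = 2.1006303 − (-1.8286817)·(2.1006303 − 3.5000000) / (-1.8286817 − 23.1154520) = 2.1006303 − (2.5590018)/(-24.9441336) = 2.2032196

2.20322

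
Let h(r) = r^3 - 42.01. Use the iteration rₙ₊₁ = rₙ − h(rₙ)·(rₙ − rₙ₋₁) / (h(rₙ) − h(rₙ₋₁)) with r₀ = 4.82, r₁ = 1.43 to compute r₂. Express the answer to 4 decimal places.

h(4.82) = 69.970168, h(1.43) = -39.085793
r₂ = 1.430000 − (-39.085793)·(1.430000 − 4.820000) / (-39.085793 − 69.970168) = 1.430000 − (132.500838)/(-109.055961) = 2.644980

2.6450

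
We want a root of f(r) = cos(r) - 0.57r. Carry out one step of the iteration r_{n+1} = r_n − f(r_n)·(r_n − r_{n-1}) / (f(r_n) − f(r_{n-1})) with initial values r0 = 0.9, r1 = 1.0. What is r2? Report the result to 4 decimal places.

f(0.9) = 0.108610, f(1.0) = -0.029698
r2 = 1.000000 − (-0.029698)·(1.000000 − 0.900000) / (-0.029698 − 0.108610) = 1.000000 − (-0.002970)/(-0.138308) = 0.978528

0.9785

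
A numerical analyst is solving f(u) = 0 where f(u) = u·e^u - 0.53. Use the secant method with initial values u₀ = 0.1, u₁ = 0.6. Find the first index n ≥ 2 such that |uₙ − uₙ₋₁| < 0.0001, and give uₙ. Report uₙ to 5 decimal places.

f(0.1) = -0.4194829, f(0.6) = 0.5632713
u₂ = 0.6000000 − 0.5632713·(0.5000000)/(0.9827542) = 0.3134221;  |Δ| = 0.2865779
f(0.3134221) = -0.1012076
u₃ = 0.3134221 − (-0.1012076)·(-0.2865779)/(-0.6644789) = 0.3570711;  |Δ| = 0.0436490
f(0.3570711) = -0.0196963
u₄ = 0.3570711 − (-0.0196963)·(0.0436490)/(0.0815113) = 0.3676184;  |Δ| = 0.0105473
f(0.3676184) = 0.0009479
u₅ = 0.3676184 − 0.0009479·(0.0105473)/(0.0206441) = 0.3671341;  |Δ| = 0.0004843
f(0.3671341) = -0.0000083
u₆ = 0.3671341 − (-0.0000083)·(-0.0004843)/(-0.0009562) = 0.3671383;  |Δ| = 0.0000042
|u₆ − u₅| = 0.0000042 < 0.0001

n = 6, uₙ = 0.36714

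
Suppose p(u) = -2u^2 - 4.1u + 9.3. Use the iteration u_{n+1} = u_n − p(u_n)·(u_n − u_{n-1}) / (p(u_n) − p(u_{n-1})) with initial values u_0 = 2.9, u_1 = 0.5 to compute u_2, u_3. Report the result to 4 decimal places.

1.1193, 1.4198

p(2.9) = -19.410000, p(0.5) = 6.750000
u_2 = 0.500000 − 6.750000·(0.500000 − 2.900000) / (6.750000 − (-19.410000)) = 0.500000 − (-16.200000)/(26.160000) = 1.119266
p(1.119266) = 2.205496
u_3 = 1.119266 − 2.205496·(1.119266 − 0.500000) / (2.205496 − 6.750000) = 1.119266 − (1.365789)/(-4.544504) = 1.419802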